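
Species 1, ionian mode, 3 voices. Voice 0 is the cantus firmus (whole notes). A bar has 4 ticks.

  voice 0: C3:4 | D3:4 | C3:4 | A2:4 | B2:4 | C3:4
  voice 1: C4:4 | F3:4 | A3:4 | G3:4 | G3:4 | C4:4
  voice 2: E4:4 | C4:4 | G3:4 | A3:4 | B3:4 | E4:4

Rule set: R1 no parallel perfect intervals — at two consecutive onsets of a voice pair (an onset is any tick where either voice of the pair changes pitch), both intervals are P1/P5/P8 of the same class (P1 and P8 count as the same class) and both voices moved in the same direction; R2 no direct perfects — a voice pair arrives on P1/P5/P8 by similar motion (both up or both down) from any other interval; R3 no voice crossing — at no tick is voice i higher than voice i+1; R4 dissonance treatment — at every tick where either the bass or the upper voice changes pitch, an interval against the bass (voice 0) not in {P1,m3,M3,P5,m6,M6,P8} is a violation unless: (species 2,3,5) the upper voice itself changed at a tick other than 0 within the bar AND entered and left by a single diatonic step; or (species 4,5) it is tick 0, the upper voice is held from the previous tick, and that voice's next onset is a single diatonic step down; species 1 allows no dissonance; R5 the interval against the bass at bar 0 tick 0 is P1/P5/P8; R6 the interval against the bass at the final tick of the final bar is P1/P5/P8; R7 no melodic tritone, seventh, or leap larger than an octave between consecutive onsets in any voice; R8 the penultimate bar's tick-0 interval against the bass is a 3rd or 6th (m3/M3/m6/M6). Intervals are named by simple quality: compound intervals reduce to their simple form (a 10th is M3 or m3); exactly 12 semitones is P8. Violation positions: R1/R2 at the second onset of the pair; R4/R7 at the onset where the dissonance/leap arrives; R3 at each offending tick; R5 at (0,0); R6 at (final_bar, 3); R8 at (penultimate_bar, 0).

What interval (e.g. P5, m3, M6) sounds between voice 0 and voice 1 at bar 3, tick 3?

voice 0=A2 voice 1=G3 -> m7

m7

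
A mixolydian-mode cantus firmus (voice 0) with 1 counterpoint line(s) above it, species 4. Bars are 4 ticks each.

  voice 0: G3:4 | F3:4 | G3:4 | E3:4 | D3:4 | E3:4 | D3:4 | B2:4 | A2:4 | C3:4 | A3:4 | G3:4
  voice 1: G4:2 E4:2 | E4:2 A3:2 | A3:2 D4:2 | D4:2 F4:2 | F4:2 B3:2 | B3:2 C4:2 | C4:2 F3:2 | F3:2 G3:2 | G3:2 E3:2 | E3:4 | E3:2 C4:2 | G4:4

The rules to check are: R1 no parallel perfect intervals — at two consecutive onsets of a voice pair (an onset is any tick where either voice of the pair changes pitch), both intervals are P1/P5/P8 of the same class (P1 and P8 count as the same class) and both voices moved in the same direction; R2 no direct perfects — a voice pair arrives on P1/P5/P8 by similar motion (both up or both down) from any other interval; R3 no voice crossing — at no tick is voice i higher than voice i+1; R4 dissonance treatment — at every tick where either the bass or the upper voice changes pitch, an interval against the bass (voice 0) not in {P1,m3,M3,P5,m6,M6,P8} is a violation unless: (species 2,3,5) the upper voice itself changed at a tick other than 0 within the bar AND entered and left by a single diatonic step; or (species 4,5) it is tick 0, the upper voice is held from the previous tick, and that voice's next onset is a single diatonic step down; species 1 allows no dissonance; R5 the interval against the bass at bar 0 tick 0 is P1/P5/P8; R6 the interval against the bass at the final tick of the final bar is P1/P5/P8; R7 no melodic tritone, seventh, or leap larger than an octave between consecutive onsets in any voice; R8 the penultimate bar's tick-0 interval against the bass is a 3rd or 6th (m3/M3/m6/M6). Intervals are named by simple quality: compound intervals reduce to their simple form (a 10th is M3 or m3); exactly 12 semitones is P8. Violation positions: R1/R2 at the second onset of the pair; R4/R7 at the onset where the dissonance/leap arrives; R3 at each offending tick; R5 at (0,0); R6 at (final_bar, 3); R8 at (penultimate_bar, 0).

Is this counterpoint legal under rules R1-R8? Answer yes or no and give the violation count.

bar 0: v0=G3 v1=G4 (P8)
bar 1: v0=F3 v1=E4 (M7)
bar 2: v0=G3 v1=A3 (M2)
bar 3: v0=E3 v1=D4 (m7)
bar 4: v0=D3 v1=F4 (m3)
bar 5: v0=E3 v1=B3 (P5)
bar 6: v0=D3 v1=C4 (m7)
bar 7: v0=B2 v1=F3 (TT)
bar 8: v0=A2 v1=G3 (m7)
bar 9: v0=C3 v1=E3 (M3)
bar 10: v0=A3 v1=E3 (P4)
bar 11: v0=G3 v1=G4 (P8)
  R4 @ bar1.0: F3/E4 M7 untreated
  R4 @ bar2.0: G3/A3 M2 untreated
  R4 @ bar3.0: E3/D4 m7 untreated
  R4 @ bar3.2: E3/F4 m2 untreated
  R7 @ bar4.2: F4->B3 leap 6st
  R4 @ bar6.0: D3/C4 m7 untreated
  R4 @ bar7.0: B2/F3 TT untreated
  R4 @ bar8.0: A2/G3 m7 untreated
  R3 @ bar10.0: A3 above E3
  R4 @ bar10.0: A3/E3 P4 untreated
  R8 @ bar10.0: penult P4 not 3rd/6th
  R3 @ bar10.1: A3 above E3

No (12 violations)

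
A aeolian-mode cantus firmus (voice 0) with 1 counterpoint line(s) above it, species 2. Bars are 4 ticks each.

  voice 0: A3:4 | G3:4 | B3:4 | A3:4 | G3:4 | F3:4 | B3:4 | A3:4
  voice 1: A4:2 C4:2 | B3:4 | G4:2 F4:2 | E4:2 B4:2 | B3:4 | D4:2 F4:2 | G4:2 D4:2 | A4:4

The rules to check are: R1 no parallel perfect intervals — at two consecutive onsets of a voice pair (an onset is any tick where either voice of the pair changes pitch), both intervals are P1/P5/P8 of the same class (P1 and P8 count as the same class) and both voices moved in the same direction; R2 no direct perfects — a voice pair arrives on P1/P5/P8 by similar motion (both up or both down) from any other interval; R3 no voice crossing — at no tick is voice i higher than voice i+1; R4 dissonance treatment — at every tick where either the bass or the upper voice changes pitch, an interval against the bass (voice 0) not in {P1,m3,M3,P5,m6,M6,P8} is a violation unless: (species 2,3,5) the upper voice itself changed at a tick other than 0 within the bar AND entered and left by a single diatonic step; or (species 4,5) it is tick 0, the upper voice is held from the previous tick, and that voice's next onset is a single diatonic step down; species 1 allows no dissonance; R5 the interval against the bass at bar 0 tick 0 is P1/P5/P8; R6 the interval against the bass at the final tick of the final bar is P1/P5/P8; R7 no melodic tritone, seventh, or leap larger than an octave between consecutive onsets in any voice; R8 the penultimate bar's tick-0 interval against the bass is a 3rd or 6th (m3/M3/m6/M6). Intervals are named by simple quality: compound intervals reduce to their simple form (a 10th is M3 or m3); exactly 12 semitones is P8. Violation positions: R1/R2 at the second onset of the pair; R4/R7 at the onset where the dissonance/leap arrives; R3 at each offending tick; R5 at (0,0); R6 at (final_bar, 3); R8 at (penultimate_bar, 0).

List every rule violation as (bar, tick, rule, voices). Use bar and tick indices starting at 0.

bar 0: v0=A3 v1=A4 downbeat P8
bar 1: v0=G3 v1=B3 downbeat M3
bar 2: v0=B3 v1=G4 downbeat m6
bar 3: v0=A3 v1=E4 downbeat P5
bar 4: v0=G3 v1=B3 downbeat M3
bar 5: v0=F3 v1=D4 downbeat M6
bar 6: v0=B3 v1=G4 downbeat m6
bar 7: v0=A3 v1=A4 downbeat P8
  -> R2 @ bar 3 tick 0 v(0, 1): B3/F4 TT -> A3/E4 P5 similar
  -> R4 @ bar 3 tick 2 v(0, 1): A3/B4 M2 untreated
  -> R7 @ bar 6 tick 0 v(0,): F3->B3 leap 6st

(3, 0, R2, (0, 1))
(3, 2, R4, (0, 1))
(6, 0, R7, (0,))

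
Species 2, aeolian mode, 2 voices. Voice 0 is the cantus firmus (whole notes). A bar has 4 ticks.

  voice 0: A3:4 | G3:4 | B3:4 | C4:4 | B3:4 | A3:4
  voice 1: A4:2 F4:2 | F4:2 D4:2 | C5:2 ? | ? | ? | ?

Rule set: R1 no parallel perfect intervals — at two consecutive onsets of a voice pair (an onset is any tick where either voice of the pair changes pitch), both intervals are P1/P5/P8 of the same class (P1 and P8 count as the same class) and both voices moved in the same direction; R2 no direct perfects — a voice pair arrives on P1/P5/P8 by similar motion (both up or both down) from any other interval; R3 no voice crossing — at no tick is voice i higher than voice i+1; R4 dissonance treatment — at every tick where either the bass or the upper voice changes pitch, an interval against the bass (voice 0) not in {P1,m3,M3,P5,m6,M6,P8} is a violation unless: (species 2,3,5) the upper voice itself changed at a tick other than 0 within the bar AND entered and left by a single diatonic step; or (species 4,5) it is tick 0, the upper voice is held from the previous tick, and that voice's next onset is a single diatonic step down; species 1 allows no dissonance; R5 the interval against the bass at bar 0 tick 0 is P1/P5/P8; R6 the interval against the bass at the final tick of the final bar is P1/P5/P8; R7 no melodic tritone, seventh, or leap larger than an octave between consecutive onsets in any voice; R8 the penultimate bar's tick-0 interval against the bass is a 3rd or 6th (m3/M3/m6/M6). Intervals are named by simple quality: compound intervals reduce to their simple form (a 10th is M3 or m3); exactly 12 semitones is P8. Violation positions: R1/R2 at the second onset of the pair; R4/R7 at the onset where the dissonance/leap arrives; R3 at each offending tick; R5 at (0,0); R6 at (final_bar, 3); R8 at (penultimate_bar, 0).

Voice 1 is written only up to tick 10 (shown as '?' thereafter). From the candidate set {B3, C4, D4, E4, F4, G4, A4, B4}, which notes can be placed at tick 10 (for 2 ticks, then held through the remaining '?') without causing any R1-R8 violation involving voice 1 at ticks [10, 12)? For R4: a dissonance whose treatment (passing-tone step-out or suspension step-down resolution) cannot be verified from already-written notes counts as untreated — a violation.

{B4, G4}

B3: violates R7
C4: violates R4
D4: violates R7
E4: violates R4
F4: violates R4
G4: legal
A4: violates R4
B4: legal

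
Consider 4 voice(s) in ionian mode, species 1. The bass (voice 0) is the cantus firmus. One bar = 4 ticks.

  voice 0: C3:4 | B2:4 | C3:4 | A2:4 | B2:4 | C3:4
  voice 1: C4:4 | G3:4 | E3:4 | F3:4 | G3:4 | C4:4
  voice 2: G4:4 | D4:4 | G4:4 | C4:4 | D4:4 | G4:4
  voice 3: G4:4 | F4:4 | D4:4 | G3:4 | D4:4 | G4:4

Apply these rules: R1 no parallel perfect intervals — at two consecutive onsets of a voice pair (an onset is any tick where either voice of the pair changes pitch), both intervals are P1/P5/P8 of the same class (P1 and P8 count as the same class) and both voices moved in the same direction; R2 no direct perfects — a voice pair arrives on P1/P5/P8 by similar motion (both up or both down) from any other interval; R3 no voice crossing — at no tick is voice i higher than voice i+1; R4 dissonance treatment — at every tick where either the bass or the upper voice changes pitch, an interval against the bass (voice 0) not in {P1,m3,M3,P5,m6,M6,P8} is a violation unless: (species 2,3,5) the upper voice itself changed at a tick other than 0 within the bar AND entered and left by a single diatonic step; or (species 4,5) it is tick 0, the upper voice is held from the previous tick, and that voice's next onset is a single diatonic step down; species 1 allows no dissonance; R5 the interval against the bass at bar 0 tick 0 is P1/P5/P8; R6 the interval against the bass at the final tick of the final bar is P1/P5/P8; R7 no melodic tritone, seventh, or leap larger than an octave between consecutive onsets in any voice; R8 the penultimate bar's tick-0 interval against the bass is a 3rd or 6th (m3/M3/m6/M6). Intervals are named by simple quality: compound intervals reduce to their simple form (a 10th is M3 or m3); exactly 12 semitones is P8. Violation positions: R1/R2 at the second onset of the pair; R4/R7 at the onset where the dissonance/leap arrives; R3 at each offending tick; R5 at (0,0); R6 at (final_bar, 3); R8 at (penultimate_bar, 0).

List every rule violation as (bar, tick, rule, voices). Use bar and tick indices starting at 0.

(1, 0, R1, (1, 2))
(1, 0, R4, (0, 3))
(2, 0, R2, (0, 2))
(2, 0, R3, (2, 3))
(2, 0, R4, (0, 3))
(2, 1, R3, (2, 3))
(2, 2, R3, (2, 3))
(2, 3, R3, (2, 3))
(3, 0, R3, (2, 3))
(3, 0, R4, (0, 3))
(3, 1, R3, (2, 3))
(3, 2, R3, (2, 3))
(3, 3, R3, (2, 3))
(4, 0, R1, (1, 2))
(4, 0, R2, (1, 3))
(4, 0, R2, (2, 3))
(5, 0, R1, (1, 2))
(5, 0, R1, (1, 3))
(5, 0, R1, (2, 3))
(5, 0, R2, (0, 1))
(5, 0, R2, (0, 2))
(5, 0, R2, (0, 3))

bar 0: v0=C3 v1=C4 v2=G4 v3=G4 downbeat P5
bar 1: v0=B2 v1=G3 v2=D4 v3=F4 downbeat TT
bar 2: v0=C3 v1=E3 v2=G4 v3=D4 downbeat M2
bar 3: v0=A2 v1=F3 v2=C4 v3=G3 downbeat m7
bar 4: v0=B2 v1=G3 v2=D4 v3=D4 downbeat m3
bar 5: v0=C3 v1=C4 v2=G4 v3=G4 downbeat P5
  -> R1 @ bar 1 tick 0 v(1, 2): C4/G4 P5 -> G3/D4 P5 similar
  -> R4 @ bar 1 tick 0 v(0, 3): B2/F4 TT untreated
  -> R2 @ bar 2 tick 0 v(0, 2): B2/D4 m3 -> C3/G4 P5 similar
  -> R3 @ bar 2 tick 0 v(2, 3): G4 above D4
  -> R4 @ bar 2 tick 0 v(0, 3): C3/D4 M2 untreated
  -> R3 @ bar 2 tick 1 v(2, 3): G4 above D4
  -> R3 @ bar 2 tick 2 v(2, 3): G4 above D4
  -> R3 @ bar 2 tick 3 v(2, 3): G4 above D4
  -> R3 @ bar 3 tick 0 v(2, 3): C4 above G3
  -> R4 @ bar 3 tick 0 v(0, 3): A2/G3 m7 untreated
  -> R3 @ bar 3 tick 1 v(2, 3): C4 above G3
  -> R3 @ bar 3 tick 2 v(2, 3): C4 above G3
  -> R3 @ bar 3 tick 3 v(2, 3): C4 above G3
  -> R1 @ bar 4 tick 0 v(1, 2): F3/C4 P5 -> G3/D4 P5 similar
  -> R2 @ bar 4 tick 0 v(1, 3): F3/G3 M2 -> G3/D4 P5 similar
  -> R2 @ bar 4 tick 0 v(2, 3): C4/G3 P4 -> D4/D4 P1 similar
  -> R1 @ bar 5 tick 0 v(1, 2): G3/D4 P5 -> C4/G4 P5 similar
  -> R1 @ bar 5 tick 0 v(1, 3): G3/D4 P5 -> C4/G4 P5 similar
  -> R1 @ bar 5 tick 0 v(2, 3): D4/D4 P1 -> G4/G4 P1 similar
  -> R2 @ bar 5 tick 0 v(0, 1): B2/G3 m6 -> C3/C4 P8 similar
  -> R2 @ bar 5 tick 0 v(0, 2): B2/D4 m3 -> C3/G4 P5 similar
  -> R2 @ bar 5 tick 0 v(0, 3): B2/D4 m3 -> C3/G4 P5 similar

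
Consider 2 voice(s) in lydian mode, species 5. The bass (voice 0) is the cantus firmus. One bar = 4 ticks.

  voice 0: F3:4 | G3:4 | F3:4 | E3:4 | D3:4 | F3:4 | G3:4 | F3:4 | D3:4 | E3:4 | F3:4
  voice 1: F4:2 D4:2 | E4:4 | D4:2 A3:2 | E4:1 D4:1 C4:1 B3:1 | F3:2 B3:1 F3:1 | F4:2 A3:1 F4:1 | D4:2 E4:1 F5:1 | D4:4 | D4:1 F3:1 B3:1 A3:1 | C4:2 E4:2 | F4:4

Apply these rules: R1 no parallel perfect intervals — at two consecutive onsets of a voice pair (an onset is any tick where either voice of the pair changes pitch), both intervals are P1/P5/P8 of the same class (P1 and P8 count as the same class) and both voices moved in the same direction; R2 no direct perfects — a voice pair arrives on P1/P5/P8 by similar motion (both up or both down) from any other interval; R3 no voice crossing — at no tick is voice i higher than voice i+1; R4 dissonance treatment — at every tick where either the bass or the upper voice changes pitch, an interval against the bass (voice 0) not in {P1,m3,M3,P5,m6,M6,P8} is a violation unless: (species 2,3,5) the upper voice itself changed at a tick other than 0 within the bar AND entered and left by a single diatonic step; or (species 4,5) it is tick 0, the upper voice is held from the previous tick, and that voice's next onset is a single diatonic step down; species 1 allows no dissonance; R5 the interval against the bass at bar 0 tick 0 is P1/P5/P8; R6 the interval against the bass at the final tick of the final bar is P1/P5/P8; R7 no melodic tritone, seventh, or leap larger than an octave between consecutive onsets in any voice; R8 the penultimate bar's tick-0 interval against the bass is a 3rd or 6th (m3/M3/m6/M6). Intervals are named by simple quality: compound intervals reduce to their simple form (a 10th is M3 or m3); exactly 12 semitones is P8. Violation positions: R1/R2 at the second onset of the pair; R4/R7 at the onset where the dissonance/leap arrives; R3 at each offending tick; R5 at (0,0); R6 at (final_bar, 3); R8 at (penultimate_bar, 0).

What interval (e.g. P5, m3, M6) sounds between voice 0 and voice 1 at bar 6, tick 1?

voice 0=G3 voice 1=D4 -> P5

P5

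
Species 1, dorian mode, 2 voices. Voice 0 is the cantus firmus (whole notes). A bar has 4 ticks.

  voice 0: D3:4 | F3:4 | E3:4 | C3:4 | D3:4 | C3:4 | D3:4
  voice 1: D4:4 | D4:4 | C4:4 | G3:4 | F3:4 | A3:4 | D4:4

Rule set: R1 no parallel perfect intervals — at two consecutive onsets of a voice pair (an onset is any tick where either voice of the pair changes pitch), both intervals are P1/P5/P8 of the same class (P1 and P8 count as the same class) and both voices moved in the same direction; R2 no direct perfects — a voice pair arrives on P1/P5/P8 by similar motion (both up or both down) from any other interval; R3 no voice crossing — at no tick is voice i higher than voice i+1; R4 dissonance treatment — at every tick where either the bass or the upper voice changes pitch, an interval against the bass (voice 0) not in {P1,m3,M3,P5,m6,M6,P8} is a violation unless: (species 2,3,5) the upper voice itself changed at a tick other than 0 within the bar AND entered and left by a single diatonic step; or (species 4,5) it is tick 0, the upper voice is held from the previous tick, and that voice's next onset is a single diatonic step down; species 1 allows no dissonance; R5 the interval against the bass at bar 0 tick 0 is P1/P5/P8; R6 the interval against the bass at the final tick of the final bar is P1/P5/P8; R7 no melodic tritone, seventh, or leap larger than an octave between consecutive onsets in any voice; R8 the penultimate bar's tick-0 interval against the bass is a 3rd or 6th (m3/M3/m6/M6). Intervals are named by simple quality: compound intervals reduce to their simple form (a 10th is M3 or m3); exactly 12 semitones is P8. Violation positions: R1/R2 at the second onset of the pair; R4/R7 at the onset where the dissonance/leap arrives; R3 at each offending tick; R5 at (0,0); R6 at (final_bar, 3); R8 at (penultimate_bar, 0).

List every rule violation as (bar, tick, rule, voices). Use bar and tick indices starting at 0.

bar 0: v0=D3 v1=D4 downbeat P8
bar 1: v0=F3 v1=D4 downbeat M6
bar 2: v0=E3 v1=C4 downbeat m6
bar 3: v0=C3 v1=G3 downbeat P5
bar 4: v0=D3 v1=F3 downbeat m3
bar 5: v0=C3 v1=A3 downbeat M6
bar 6: v0=D3 v1=D4 downbeat P8
  -> R2 @ bar 3 tick 0 v(0, 1): E3/C4 m6 -> C3/G3 P5 similar
  -> R2 @ bar 6 tick 0 v(0, 1): C3/A3 M6 -> D3/D4 P8 similar

(3, 0, R2, (0, 1))
(6, 0, R2, (0, 1))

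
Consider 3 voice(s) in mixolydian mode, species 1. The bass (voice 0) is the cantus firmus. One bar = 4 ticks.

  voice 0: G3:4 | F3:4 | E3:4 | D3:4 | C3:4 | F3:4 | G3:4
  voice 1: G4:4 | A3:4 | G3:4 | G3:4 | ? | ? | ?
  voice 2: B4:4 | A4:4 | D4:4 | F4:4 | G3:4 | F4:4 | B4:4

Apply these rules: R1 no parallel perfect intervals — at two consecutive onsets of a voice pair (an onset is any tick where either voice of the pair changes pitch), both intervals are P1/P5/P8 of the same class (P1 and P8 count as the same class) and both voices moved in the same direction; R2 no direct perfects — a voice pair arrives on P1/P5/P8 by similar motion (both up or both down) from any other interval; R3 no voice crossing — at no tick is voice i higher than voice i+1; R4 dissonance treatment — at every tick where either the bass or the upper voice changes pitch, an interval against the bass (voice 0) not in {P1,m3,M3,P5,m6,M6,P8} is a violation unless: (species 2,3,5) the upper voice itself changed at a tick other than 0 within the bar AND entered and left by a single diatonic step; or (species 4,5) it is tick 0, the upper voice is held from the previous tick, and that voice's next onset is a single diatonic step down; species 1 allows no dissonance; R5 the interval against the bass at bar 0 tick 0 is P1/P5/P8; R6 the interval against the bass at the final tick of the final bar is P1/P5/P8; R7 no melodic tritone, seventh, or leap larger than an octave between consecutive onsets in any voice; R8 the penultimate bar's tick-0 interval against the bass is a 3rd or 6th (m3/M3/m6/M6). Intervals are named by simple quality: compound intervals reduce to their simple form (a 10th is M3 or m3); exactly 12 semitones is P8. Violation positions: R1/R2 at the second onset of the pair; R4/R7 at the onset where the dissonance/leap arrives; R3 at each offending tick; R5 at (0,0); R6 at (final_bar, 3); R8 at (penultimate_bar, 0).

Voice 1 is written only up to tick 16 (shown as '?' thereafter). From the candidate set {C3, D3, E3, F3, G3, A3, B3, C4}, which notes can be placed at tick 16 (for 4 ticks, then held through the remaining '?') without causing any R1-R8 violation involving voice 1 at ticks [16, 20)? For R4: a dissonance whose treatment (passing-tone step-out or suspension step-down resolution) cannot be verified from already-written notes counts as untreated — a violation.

C3: violates R2
D3: violates R4
E3: legal
F3: violates R4
G3: legal
A3: violates R3
B3: violates R3,R4
C4: violates R3

{E3, G3}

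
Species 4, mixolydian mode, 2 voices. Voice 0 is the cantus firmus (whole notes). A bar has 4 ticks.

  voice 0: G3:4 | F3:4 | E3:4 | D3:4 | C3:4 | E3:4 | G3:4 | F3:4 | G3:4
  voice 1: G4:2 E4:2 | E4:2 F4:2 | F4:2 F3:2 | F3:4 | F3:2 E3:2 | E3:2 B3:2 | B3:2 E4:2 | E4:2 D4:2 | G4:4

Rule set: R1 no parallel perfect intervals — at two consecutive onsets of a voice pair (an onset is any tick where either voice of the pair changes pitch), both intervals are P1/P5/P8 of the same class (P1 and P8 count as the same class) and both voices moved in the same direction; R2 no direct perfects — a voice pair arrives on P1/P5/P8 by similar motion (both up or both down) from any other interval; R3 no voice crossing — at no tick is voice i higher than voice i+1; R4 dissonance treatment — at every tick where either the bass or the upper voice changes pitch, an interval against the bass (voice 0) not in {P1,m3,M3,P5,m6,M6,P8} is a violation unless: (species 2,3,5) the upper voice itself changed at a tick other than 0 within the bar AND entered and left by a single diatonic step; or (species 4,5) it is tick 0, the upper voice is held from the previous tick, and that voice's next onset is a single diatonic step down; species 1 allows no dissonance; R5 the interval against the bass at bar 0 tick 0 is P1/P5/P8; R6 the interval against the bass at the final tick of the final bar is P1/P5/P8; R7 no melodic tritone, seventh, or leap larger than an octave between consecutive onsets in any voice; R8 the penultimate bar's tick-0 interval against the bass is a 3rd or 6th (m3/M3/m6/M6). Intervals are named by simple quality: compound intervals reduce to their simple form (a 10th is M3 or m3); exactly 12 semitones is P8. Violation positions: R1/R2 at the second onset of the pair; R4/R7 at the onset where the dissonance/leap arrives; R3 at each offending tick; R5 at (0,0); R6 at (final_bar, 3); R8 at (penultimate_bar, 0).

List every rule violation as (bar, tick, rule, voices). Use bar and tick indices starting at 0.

(1, 0, R4, (0, 1))
(2, 0, R4, (0, 1))
(2, 2, R4, (0, 1))
(7, 0, R8, (0, 1))
(8, 0, R2, (0, 1))

bar 0: v0=G3 v1=G4 downbeat P8
bar 1: v0=F3 v1=E4 downbeat M7
bar 2: v0=E3 v1=F4 downbeat m2
bar 3: v0=D3 v1=F3 downbeat m3
bar 4: v0=C3 v1=F3 downbeat P4
bar 5: v0=E3 v1=E3 downbeat P1
bar 6: v0=G3 v1=B3 downbeat M3
bar 7: v0=F3 v1=E4 downbeat M7
bar 8: v0=G3 v1=G4 downbeat P8
  -> R4 @ bar 1 tick 0 v(0, 1): F3/E4 M7 untreated
  -> R4 @ bar 2 tick 0 v(0, 1): E3/F4 m2 untreated
  -> R4 @ bar 2 tick 2 v(0, 1): E3/F3 m2 untreated
  -> R8 @ bar 7 tick 0 v(0, 1): penult M7 not 3rd/6th
  -> R2 @ bar 8 tick 0 v(0, 1): F3/D4 M6 -> G3/G4 P8 similar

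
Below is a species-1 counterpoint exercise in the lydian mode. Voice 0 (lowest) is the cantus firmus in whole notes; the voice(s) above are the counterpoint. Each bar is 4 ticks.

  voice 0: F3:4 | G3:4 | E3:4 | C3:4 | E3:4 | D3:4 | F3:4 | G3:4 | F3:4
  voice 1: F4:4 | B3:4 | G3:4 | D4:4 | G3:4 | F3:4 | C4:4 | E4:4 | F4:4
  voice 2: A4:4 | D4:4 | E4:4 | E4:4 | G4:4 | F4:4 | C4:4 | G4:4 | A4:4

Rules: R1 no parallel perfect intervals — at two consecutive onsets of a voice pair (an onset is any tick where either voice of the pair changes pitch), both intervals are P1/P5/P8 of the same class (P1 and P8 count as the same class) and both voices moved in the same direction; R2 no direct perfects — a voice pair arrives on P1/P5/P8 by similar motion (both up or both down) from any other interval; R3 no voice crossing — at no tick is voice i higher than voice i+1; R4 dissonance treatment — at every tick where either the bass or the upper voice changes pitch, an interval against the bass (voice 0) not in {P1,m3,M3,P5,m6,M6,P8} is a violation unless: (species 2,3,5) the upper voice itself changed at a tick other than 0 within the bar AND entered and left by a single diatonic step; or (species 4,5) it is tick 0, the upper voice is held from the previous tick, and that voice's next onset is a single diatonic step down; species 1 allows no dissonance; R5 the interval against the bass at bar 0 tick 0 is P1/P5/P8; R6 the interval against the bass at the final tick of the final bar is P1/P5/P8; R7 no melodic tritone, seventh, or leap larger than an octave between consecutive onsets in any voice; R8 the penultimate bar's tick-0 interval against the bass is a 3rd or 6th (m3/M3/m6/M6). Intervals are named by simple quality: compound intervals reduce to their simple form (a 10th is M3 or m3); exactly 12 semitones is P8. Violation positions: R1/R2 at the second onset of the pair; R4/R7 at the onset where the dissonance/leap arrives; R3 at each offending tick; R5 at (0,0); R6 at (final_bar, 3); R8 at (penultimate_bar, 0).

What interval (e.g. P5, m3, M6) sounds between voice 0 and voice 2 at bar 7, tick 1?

P8

voice 0=G3 voice 2=G4 -> P8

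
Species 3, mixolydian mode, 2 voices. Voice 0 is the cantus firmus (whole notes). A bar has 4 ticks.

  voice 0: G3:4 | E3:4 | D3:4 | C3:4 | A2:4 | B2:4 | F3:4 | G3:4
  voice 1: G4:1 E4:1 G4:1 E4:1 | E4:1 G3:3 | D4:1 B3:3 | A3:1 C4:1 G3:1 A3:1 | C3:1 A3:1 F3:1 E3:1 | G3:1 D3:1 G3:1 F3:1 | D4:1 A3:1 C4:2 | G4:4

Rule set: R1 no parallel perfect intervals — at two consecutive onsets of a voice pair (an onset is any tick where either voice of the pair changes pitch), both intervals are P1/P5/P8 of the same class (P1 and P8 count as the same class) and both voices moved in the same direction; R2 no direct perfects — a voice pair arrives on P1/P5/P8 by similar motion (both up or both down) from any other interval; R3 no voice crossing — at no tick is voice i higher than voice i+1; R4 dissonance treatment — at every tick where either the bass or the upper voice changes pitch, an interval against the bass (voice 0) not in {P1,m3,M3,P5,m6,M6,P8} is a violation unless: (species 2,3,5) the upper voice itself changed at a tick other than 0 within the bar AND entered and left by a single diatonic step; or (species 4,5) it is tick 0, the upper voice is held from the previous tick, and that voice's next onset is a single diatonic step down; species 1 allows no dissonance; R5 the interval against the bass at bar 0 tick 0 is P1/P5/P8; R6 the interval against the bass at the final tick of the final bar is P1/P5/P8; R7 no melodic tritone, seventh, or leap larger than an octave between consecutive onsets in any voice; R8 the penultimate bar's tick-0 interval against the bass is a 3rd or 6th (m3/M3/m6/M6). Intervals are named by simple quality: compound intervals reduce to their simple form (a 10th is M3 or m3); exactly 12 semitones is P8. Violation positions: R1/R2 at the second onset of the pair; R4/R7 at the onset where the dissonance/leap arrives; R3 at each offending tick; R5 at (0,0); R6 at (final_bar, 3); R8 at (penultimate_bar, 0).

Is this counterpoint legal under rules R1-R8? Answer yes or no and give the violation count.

bar 0: v0=G3 v1=G4 (P8)
bar 1: v0=E3 v1=E4 (P8)
bar 2: v0=D3 v1=D4 (P8)
bar 3: v0=C3 v1=A3 (M6)
bar 4: v0=A2 v1=C3 (m3)
bar 5: v0=B2 v1=G3 (m6)
bar 6: v0=F3 v1=D4 (M6)
bar 7: v0=G3 v1=G4 (P8)
  R4 @ bar5.3: B2/F3 TT untreated
  R7 @ bar6.0: B2->F3 leap 6st
  R2 @ bar7.0: F3/C4 P5 -> G3/G4 P8 similar

No (3 violations)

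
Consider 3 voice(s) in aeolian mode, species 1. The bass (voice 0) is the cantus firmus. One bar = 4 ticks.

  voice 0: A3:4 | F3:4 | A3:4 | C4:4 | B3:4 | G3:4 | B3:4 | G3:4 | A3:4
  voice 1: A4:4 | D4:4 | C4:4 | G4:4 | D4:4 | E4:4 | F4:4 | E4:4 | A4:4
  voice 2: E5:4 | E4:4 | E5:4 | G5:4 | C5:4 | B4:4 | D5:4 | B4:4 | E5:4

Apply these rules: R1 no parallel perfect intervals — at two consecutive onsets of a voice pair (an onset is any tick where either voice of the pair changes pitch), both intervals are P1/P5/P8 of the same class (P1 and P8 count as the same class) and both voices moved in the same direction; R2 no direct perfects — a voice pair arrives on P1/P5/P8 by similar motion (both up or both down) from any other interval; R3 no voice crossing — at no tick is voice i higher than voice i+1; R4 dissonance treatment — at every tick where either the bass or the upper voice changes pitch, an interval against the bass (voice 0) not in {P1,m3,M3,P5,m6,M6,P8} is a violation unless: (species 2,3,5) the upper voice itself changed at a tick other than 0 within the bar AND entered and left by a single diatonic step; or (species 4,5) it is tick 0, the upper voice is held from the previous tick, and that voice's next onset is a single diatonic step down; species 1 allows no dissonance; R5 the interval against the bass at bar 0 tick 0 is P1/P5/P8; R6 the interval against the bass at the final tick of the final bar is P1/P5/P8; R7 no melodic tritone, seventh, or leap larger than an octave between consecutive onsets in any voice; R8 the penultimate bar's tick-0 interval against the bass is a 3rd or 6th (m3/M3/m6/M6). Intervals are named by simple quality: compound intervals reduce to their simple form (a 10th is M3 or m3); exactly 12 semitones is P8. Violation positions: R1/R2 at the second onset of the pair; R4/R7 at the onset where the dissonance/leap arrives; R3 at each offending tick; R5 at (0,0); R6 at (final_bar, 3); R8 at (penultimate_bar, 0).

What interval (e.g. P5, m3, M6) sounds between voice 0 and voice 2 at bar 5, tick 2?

M3

voice 0=G3 voice 2=B4 -> M3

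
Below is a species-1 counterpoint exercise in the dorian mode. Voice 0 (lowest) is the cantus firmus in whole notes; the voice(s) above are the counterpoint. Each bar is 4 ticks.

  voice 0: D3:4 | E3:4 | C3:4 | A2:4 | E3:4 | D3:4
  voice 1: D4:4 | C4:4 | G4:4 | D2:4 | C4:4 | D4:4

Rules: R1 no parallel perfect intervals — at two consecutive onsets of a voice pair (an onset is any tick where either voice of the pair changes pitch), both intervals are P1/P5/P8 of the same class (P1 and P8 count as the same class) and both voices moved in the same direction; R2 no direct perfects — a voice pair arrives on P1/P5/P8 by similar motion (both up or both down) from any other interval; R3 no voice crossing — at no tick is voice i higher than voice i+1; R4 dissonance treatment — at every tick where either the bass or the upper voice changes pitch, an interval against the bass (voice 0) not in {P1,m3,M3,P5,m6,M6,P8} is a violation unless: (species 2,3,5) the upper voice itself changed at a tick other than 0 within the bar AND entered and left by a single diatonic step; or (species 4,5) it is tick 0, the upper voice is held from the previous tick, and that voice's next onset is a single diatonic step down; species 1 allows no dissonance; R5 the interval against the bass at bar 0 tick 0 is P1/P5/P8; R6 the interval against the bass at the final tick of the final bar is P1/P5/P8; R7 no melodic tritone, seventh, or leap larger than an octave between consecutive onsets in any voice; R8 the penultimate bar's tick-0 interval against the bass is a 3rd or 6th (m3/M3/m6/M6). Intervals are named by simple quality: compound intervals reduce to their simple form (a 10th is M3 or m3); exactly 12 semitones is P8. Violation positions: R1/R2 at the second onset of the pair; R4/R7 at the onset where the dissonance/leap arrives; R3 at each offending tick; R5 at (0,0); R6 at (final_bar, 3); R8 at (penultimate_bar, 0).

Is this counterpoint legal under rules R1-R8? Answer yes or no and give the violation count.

No (7 violations)

bar 0: v0=D3 v1=D4 (P8)
bar 1: v0=E3 v1=C4 (m6)
bar 2: v0=C3 v1=G4 (P5)
bar 3: v0=A2 v1=D2 (P5)
bar 4: v0=E3 v1=C4 (m6)
bar 5: v0=D3 v1=D4 (P8)
  R1 @ bar3.0: C3/G4 P5 -> A2/D2 P5 similar
  R3 @ bar3.0: A2 above D2
  R7 @ bar3.0: G4->D2 leap 29st
  R3 @ bar3.1: A2 above D2
  R3 @ bar3.2: A2 above D2
  R3 @ bar3.3: A2 above D2
  R7 @ bar4.0: D2->C4 leap 22st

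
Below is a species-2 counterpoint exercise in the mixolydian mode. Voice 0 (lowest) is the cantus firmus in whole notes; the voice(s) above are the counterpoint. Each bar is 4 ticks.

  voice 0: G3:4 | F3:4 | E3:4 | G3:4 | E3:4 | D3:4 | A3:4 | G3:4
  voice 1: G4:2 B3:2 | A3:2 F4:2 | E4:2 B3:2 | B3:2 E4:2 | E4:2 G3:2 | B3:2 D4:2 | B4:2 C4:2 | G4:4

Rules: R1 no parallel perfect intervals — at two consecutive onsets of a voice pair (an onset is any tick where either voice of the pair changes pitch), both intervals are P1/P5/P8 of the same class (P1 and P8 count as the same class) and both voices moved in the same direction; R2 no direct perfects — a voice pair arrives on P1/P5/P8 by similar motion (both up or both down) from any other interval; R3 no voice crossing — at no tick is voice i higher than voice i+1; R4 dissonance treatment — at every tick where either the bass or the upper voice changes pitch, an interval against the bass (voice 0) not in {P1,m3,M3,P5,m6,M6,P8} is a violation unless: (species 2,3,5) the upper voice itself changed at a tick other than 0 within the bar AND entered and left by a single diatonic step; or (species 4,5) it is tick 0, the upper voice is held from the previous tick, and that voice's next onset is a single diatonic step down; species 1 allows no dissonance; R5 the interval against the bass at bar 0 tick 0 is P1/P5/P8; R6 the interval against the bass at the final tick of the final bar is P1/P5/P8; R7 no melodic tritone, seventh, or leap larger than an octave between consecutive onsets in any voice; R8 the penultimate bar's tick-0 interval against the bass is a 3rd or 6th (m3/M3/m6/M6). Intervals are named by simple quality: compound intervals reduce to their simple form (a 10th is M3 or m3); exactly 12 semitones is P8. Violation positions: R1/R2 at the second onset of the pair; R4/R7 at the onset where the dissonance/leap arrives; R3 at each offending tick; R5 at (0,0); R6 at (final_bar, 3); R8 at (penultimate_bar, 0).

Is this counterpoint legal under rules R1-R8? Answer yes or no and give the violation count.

bar 0: v0=G3 v1=G4 (P8)
bar 1: v0=F3 v1=A3 (M3)
bar 2: v0=E3 v1=E4 (P8)
bar 3: v0=G3 v1=B3 (M3)
bar 4: v0=E3 v1=E4 (P8)
bar 5: v0=D3 v1=B3 (M6)
bar 6: v0=A3 v1=B4 (M2)
bar 7: v0=G3 v1=G4 (P8)
  R1 @ bar2.0: F3/F4 P8 -> E3/E4 P8 similar
  R4 @ bar6.0: A3/B4 M2 untreated
  R8 @ bar6.0: penult M2 not 3rd/6th
  R7 @ bar6.2: B4->C4 leap 11st

No (4 violations)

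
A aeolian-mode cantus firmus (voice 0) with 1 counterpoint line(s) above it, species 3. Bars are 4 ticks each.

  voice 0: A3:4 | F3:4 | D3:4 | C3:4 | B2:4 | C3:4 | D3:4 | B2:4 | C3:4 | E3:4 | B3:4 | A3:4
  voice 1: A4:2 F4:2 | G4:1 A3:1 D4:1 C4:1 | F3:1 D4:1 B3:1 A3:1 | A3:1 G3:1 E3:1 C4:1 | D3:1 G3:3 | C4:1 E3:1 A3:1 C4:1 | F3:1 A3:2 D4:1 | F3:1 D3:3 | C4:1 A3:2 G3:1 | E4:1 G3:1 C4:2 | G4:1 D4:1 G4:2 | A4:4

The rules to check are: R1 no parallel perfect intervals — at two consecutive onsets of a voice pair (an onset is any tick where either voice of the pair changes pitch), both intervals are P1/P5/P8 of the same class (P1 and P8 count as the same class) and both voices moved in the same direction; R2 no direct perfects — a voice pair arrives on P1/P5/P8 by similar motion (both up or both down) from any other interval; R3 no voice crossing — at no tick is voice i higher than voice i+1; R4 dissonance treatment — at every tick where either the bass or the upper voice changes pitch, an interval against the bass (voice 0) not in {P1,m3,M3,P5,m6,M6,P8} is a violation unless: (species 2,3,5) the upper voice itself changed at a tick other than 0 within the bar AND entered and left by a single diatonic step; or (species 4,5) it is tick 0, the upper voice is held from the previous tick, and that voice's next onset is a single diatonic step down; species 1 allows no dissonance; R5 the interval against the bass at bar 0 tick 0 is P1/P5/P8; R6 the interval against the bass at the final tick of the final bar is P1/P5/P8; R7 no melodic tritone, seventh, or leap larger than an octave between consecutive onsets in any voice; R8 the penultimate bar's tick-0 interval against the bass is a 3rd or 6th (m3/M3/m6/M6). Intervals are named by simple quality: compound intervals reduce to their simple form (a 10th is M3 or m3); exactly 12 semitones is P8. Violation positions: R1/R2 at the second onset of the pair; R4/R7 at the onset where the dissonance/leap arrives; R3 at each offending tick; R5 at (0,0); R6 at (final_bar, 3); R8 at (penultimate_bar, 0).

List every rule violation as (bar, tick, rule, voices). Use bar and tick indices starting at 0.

bar 0: v0=A3 v1=A4 downbeat P8
bar 1: v0=F3 v1=G4 downbeat M2
bar 2: v0=D3 v1=F3 downbeat m3
bar 3: v0=C3 v1=A3 downbeat M6
bar 4: v0=B2 v1=D3 downbeat m3
bar 5: v0=C3 v1=C4 downbeat P8
bar 6: v0=D3 v1=F3 downbeat m3
bar 7: v0=B2 v1=F3 downbeat TT
bar 8: v0=C3 v1=C4 downbeat P8
bar 9: v0=E3 v1=E4 downbeat P8
bar 10: v0=B3 v1=G4 downbeat m6
bar 11: v0=A3 v1=A4 downbeat P8
  -> R4 @ bar 1 tick 0 v(0, 1): F3/G4 M2 untreated
  -> R7 @ bar 1 tick 1 v(1,): G4->A3 leap 10st
  -> R7 @ bar 4 tick 0 v(1,): C4->D3 leap 10st
  -> R2 @ bar 5 tick 0 v(0, 1): B2/G3 m6 -> C3/C4 P8 similar
  -> R4 @ bar 7 tick 0 v(0, 1): B2/F3 TT untreated
  -> R2 @ bar 8 tick 0 v(0, 1): B2/D3 m3 -> C3/C4 P8 similar
  -> R7 @ bar 8 tick 0 v(1,): D3->C4 leap 10st
  -> R2 @ bar 9 tick 0 v(0, 1): C3/G3 P5 -> E3/E4 P8 similar

(1, 0, R4, (0, 1))
(1, 1, R7, (1,))
(4, 0, R7, (1,))
(5, 0, R2, (0, 1))
(7, 0, R4, (0, 1))
(8, 0, R2, (0, 1))
(8, 0, R7, (1,))
(9, 0, R2, (0, 1))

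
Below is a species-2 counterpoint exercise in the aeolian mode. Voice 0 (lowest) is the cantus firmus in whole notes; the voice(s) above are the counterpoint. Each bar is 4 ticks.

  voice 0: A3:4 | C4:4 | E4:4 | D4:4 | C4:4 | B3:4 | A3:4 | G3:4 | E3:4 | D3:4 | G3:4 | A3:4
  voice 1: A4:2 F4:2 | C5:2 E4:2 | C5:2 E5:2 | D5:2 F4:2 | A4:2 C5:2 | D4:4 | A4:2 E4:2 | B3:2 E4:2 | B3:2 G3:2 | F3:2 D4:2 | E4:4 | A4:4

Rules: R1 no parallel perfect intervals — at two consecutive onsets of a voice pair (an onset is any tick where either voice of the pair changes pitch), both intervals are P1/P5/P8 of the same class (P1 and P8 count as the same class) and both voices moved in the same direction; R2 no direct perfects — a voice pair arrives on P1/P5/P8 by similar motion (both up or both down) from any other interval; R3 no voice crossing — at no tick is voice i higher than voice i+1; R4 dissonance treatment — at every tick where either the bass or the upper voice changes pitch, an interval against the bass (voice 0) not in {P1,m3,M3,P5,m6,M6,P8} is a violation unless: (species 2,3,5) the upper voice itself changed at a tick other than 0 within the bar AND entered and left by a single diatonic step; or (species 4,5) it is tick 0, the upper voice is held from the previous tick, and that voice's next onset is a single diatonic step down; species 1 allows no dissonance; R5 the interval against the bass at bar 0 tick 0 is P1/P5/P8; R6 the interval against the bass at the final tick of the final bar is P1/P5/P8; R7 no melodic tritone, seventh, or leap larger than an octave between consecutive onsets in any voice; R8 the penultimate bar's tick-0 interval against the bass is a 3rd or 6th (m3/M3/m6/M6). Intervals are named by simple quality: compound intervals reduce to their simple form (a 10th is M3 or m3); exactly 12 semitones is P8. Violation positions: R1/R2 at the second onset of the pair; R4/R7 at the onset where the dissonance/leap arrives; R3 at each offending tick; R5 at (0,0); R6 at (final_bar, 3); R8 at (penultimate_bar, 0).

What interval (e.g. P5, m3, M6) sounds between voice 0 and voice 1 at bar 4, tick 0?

voice 0=C4 voice 1=A4 -> M6

M6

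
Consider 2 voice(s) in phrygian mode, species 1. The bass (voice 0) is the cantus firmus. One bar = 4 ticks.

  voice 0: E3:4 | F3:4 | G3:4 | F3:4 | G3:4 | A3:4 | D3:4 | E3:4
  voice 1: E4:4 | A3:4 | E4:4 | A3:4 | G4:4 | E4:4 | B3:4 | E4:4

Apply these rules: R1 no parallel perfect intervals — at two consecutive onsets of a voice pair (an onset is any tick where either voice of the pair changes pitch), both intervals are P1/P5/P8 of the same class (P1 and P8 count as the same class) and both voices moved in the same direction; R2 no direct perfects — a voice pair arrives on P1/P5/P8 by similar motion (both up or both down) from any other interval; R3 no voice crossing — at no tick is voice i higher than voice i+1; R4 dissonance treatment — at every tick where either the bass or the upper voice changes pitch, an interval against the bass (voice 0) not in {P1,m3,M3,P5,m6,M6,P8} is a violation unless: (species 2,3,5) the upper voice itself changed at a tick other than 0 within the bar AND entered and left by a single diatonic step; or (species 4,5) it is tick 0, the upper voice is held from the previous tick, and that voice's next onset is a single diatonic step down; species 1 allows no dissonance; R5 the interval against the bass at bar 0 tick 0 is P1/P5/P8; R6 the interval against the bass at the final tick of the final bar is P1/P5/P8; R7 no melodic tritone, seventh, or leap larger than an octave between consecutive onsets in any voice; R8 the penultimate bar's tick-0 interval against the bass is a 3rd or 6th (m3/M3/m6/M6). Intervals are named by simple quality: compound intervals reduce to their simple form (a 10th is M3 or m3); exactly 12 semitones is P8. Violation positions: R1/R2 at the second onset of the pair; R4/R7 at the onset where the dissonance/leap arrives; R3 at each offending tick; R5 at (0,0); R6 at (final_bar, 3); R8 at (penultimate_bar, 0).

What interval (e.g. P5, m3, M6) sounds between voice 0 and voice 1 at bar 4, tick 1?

voice 0=G3 voice 1=G4 -> P8

P8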